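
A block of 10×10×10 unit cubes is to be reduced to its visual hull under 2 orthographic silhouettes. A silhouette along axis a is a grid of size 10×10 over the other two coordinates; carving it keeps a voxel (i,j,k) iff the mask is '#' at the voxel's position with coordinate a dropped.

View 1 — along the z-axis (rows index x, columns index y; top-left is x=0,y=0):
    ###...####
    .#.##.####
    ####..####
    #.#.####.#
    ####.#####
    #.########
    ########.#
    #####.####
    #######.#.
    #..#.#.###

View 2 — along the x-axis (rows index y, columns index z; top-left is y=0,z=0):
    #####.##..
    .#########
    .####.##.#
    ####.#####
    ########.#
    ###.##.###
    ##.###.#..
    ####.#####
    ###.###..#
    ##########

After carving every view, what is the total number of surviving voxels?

before carving: 1000 voxels (10×10×10)
[1] z-view keeps 79 columns → grid now 790
[2] x-view keeps 81 columns → grid now 637

voxel count = 637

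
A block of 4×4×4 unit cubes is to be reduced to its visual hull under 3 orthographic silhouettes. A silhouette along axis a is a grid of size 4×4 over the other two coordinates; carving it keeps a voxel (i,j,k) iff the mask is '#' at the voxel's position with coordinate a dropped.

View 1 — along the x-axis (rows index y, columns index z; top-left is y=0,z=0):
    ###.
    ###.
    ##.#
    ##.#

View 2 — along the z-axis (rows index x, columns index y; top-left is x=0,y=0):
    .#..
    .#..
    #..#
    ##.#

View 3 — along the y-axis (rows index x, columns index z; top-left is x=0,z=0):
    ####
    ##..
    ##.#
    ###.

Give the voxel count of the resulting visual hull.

start: 4×4×4 = 64 voxels
V1 x: intersect with YZ mask (12 set) -- 48 left
V2 z: intersect with XY mask (7 set) -- 21 left
V3 y: intersect with XZ mask (12 set) -- 18 left

|visual hull| = 18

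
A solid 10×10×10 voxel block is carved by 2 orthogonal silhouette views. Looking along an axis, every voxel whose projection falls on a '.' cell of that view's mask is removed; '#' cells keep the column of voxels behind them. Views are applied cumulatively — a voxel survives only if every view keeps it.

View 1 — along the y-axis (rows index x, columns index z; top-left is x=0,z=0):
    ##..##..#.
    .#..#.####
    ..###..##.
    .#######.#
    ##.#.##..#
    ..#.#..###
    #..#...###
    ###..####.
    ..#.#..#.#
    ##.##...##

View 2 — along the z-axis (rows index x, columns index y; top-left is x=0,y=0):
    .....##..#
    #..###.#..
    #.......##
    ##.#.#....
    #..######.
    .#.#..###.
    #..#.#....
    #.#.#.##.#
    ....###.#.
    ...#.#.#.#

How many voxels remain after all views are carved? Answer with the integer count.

initial block: 10^3 = 1000
carve view 1 (along y, XZ-mask fill 57/100): 570 voxels remain
carve view 2 (along z, XY-mask fill 44/100): 256 voxels remain

remaining voxels: 256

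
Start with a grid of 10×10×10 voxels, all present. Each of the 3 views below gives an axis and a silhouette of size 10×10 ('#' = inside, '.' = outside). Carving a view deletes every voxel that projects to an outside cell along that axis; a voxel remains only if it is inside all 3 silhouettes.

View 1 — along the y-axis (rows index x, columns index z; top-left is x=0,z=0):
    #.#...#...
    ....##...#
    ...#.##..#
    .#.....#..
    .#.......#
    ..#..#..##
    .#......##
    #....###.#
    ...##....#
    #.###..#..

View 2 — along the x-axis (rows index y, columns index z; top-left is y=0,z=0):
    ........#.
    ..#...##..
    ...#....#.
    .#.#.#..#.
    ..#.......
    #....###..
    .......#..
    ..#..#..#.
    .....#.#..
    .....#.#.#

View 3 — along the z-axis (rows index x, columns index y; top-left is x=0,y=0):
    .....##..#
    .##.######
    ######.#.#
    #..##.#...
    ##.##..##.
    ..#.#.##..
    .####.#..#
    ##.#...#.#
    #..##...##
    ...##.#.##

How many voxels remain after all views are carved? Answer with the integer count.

start: 10×10×10 = 1000 voxels
  1. axis=1 (XZ plane), |mask|=34  ⇒  voxels=340
  2. axis=0 (YZ plane), |mask|=24  ⇒  voxels=77
  3. axis=2 (XY plane), |mask|=54  ⇒  voxels=42

|visual hull| = 42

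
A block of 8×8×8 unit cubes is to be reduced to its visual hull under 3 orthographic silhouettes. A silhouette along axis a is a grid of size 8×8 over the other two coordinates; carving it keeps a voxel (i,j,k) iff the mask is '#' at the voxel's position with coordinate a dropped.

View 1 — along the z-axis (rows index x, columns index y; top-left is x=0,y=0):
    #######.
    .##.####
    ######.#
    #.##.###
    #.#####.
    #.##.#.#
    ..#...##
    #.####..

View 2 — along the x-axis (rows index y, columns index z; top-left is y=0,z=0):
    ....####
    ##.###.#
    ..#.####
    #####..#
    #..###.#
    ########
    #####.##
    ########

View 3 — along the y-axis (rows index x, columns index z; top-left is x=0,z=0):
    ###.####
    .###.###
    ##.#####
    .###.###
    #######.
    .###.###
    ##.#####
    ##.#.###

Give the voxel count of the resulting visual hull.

voxel count = 219

full grid |V| = 512
[1] z-view keeps 45 columns → grid now 360
[2] x-view keeps 49 columns → grid now 274
[3] y-view keeps 52 columns → grid now 219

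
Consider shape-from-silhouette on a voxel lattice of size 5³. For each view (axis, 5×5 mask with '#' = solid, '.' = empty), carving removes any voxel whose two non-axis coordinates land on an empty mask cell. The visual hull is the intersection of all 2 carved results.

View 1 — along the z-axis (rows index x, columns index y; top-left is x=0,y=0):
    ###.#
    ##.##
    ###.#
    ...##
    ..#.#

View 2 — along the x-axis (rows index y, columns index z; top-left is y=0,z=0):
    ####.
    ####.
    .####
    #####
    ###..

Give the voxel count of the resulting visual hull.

start: 5×5×5 = 125 voxels
[1] z-view keeps 16 columns → grid now 80
[2] x-view keeps 20 columns → grid now 61

61 voxels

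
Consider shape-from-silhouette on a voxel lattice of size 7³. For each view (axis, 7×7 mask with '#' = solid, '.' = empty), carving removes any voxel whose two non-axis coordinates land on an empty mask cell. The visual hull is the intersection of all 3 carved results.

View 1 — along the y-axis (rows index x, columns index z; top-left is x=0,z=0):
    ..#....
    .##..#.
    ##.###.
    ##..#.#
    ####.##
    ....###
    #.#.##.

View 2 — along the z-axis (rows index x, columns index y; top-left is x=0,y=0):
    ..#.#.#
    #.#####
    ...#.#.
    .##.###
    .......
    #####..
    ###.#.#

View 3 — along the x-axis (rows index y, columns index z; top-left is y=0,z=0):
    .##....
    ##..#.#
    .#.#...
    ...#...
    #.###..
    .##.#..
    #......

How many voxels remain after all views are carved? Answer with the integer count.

|visual hull| = 30

initial block: 7^3 = 343
  1. axis=1 (XZ plane), |mask|=26  ⇒  voxels=182
  2. axis=2 (XY plane), |mask|=26  ⇒  voxels=86
  3. axis=0 (YZ plane), |mask|=17  ⇒  voxels=30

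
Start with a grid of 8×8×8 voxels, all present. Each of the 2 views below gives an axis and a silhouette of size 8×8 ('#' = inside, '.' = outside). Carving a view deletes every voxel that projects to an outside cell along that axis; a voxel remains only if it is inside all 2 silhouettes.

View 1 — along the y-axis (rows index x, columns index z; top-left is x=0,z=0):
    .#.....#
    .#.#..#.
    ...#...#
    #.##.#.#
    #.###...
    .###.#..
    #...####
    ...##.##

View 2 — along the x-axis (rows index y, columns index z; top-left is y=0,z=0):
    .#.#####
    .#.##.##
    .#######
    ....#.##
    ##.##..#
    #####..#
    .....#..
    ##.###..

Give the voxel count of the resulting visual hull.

start: 8×8×8 = 512 voxels
after view 1 [y-axis, 29 of 64 cells solid] → remaining = 232
after view 2 [x-axis, 38 of 64 cells solid] → remaining = 144

remaining voxels: 144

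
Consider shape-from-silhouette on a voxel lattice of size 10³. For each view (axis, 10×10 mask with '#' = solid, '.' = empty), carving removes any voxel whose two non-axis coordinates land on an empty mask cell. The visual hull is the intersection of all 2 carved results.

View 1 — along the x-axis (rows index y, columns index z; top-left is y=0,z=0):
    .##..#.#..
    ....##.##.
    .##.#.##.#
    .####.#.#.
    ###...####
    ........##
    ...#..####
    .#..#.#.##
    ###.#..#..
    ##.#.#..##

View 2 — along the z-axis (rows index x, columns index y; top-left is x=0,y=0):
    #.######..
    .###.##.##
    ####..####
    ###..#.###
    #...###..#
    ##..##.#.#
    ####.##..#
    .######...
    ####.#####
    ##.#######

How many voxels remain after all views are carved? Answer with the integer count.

344 voxels

full grid |V| = 1000
carve view 1 (along x, YZ-mask fill 50/100): 500 voxels remain
carve view 2 (along z, XY-mask fill 71/100): 344 voxels remain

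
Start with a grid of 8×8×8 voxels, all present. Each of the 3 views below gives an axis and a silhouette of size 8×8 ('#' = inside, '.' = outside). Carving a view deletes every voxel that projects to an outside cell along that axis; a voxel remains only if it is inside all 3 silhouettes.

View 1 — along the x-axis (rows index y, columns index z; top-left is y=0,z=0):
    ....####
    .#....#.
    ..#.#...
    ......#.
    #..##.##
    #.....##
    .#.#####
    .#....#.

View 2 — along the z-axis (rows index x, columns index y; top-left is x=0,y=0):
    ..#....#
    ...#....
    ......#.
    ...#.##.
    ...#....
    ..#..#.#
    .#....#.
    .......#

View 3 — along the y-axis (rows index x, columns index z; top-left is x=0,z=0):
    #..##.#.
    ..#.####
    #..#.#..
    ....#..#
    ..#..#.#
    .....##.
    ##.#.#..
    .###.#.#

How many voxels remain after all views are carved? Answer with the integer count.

initial block: 8^3 = 512
  1. axis=0 (YZ plane), |mask|=25  ⇒  voxels=200
  2. axis=2 (XY plane), |mask|=14  ⇒  voxels=39
  3. axis=1 (XZ plane), |mask|=28  ⇒  voxels=15

remaining voxels: 15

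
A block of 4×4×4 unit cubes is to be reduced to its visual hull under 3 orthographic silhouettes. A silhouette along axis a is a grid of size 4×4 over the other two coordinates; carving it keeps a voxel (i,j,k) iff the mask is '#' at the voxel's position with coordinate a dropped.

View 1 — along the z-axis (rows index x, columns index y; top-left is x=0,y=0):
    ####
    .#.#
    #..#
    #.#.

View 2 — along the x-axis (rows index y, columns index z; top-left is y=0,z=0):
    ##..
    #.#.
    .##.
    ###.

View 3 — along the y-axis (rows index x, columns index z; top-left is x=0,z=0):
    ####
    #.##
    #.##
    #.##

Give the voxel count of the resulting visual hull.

remaining voxels: 18

full grid |V| = 64
step 1: project along z, AND mask (10/16) → |grid| = 40
step 2: project along x, AND mask (9/16) → |grid| = 23
step 3: project along y, AND mask (13/16) → |grid| = 18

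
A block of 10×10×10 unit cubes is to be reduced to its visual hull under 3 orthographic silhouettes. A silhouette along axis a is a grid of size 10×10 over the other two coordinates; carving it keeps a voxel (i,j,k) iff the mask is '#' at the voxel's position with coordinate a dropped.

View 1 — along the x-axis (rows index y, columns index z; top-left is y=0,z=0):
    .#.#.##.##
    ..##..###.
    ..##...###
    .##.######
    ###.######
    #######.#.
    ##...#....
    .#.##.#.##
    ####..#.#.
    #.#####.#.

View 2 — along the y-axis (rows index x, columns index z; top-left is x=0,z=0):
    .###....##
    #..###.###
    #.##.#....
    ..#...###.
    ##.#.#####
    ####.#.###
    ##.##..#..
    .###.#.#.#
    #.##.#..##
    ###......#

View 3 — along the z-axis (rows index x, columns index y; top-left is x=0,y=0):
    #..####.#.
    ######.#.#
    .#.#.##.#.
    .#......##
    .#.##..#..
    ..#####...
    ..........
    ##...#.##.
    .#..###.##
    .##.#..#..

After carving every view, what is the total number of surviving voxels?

remaining voxels: 179

start: 10×10×10 = 1000 voxels
step 1: project along x, AND mask (63/100) → |grid| = 630
step 2: project along y, AND mask (57/100) → |grid| = 357
step 3: project along z, AND mask (46/100) → |grid| = 179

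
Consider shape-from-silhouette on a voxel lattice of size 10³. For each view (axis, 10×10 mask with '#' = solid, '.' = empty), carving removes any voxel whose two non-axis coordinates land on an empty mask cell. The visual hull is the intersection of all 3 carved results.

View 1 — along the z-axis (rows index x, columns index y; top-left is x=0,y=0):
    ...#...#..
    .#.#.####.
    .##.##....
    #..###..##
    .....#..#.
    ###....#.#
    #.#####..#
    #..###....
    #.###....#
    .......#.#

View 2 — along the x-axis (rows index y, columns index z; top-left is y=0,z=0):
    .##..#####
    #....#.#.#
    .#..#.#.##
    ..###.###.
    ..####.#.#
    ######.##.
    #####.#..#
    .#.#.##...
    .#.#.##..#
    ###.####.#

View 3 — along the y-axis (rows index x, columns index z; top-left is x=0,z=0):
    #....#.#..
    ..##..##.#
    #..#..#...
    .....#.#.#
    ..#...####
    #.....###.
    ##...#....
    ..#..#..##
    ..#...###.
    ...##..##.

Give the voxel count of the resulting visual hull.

|visual hull| = 97

initial block: 10^3 = 1000
[1] z-view keeps 43 columns → grid now 430
[2] x-view keeps 60 columns → grid now 266
[3] y-view keeps 38 columns → grid now 97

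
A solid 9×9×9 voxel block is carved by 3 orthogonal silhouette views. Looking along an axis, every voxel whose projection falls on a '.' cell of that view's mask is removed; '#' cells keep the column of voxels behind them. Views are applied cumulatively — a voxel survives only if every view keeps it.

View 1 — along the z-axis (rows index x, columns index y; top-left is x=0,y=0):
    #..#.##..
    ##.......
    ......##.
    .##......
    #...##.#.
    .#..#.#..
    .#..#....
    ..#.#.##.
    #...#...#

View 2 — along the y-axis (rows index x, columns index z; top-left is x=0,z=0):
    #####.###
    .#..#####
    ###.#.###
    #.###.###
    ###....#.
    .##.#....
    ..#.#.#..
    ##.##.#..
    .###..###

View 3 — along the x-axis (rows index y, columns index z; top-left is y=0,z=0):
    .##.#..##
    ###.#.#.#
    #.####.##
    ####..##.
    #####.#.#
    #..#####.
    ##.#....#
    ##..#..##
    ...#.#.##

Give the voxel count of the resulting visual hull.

|visual hull| = 97

full grid |V| = 729
V1 z: intersect with XY mask (26 set) -- 234 left
V2 y: intersect with XZ mask (49 set) -- 141 left
V3 x: intersect with YZ mask (50 set) -- 97 left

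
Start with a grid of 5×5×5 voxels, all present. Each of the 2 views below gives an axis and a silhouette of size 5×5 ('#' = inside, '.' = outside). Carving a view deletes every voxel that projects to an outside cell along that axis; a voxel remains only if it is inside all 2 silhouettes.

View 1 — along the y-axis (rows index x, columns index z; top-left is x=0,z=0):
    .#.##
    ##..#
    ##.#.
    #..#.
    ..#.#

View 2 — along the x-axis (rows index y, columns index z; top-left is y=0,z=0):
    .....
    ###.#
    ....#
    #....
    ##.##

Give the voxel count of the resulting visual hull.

28 voxels

full grid |V| = 125
V1 y: intersect with XZ mask (13 set) -- 65 left
V2 x: intersect with YZ mask (10 set) -- 28 left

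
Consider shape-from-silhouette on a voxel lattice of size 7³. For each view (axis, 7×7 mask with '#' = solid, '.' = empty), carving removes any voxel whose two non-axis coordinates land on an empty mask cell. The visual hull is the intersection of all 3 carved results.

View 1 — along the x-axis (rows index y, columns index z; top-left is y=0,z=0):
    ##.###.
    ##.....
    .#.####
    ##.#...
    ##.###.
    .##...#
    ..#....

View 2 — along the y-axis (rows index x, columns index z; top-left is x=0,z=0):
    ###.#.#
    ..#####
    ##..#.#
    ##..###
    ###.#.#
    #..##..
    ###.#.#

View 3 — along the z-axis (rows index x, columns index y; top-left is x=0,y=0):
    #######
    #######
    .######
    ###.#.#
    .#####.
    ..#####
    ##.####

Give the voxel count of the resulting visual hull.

full grid |V| = 343
step 1: project along x, AND mask (24/49) → |grid| = 168
step 2: project along y, AND mask (32/49) → |grid| = 109
step 3: project along z, AND mask (41/49) → |grid| = 91

voxel count = 91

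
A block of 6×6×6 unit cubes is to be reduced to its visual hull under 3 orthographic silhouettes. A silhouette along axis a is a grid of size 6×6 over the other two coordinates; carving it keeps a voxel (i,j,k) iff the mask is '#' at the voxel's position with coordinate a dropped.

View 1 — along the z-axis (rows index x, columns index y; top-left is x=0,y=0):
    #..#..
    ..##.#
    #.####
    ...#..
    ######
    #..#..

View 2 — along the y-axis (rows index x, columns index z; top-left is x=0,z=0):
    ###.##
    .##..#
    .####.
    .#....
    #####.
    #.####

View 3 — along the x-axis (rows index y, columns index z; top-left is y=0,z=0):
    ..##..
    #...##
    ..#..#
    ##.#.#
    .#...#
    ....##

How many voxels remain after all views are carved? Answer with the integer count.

start: 6×6×6 = 216 voxels
after view 1 [z-axis, 19 of 36 cells solid] → remaining = 114
after view 2 [y-axis, 23 of 36 cells solid] → remaining = 80
after view 3 [x-axis, 15 of 36 cells solid] → remaining = 32

32 voxels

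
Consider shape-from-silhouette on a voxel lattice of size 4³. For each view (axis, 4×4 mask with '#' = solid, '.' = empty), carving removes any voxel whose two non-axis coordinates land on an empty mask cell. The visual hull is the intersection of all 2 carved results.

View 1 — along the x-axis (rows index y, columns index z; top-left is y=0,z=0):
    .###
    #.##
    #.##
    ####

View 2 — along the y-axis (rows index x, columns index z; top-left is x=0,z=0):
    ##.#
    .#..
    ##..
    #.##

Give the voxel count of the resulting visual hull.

before carving: 64 voxels (4×4×4)
  1. axis=0 (YZ plane), |mask|=13  ⇒  voxels=52
  2. axis=1 (XZ plane), |mask|=9  ⇒  voxels=27

remaining voxels: 27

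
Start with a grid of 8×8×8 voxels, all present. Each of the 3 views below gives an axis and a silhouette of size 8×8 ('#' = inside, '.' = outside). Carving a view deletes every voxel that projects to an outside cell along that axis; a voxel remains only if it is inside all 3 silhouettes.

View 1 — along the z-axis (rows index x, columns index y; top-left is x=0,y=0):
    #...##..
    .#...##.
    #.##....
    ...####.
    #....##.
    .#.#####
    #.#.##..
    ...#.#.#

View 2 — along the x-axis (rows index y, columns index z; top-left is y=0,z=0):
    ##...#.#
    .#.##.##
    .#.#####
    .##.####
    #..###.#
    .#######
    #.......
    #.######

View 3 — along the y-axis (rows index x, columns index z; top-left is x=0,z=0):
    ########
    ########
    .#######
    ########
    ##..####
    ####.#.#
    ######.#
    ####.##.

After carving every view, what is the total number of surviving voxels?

|visual hull| = 129

start: 8×8×8 = 512 voxels
carve view 1 (along z, XY-mask fill 29/64): 232 voxels remain
carve view 2 (along x, YZ-mask fill 41/64): 149 voxels remain
carve view 3 (along y, XZ-mask fill 56/64): 129 voxels remain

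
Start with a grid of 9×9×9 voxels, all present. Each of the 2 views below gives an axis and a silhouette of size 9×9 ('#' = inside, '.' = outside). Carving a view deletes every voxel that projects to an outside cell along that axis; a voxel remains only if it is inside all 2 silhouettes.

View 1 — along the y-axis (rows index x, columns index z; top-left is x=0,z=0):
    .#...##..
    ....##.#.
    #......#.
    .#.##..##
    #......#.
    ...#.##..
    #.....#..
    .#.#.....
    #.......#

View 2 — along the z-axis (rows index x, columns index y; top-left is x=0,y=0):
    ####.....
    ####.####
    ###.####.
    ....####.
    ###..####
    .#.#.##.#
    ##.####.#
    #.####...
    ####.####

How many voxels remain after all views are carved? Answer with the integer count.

voxel count = 139

start: 9×9×9 = 729 voxels
V1 y: intersect with XZ mask (24 set) -- 216 left
V2 z: intersect with XY mask (55 set) -- 139 left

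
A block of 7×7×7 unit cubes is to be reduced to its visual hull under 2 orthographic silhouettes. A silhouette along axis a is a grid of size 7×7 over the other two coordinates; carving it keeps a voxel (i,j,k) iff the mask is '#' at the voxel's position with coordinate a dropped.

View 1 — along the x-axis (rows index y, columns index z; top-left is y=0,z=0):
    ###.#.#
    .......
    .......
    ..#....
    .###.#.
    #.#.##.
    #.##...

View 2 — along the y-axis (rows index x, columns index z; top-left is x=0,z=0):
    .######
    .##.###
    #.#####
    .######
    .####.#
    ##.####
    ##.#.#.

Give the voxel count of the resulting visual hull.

start: 7×7×7 = 343 voxels
  1. axis=0 (YZ plane), |mask|=17  ⇒  voxels=119
  2. axis=1 (XZ plane), |mask|=38  ⇒  voxels=88

88 voxels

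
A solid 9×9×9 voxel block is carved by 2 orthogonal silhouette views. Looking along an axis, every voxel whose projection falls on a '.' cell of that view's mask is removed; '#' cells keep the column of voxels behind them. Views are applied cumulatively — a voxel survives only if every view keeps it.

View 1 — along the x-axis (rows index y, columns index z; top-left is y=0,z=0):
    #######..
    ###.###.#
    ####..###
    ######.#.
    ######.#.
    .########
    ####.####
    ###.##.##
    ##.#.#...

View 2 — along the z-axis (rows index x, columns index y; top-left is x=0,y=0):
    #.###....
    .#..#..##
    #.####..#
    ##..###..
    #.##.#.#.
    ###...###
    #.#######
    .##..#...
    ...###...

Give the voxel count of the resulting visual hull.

before carving: 729 voxels (9×9×9)
after view 1 [x-axis, 62 of 81 cells solid] → remaining = 558
after view 2 [z-axis, 44 of 81 cells solid] → remaining = 305

305 voxels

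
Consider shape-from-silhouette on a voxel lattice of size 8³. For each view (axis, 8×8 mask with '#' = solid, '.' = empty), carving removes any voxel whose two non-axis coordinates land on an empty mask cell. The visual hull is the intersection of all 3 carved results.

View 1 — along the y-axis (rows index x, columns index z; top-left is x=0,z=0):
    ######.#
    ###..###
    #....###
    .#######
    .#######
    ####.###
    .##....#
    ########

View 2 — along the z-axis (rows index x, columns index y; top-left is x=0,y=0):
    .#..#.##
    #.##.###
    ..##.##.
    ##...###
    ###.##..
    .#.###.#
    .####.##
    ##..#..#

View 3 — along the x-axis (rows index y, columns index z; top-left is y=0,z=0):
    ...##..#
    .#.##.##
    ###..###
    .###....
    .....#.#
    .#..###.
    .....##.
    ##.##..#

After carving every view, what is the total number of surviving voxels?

voxel count = 115

start: 8×8×8 = 512 voxels
step 1: project along y, AND mask (49/64) → |grid| = 392
step 2: project along z, AND mask (39/64) → |grid| = 235
step 3: project along x, AND mask (30/64) → |grid| = 115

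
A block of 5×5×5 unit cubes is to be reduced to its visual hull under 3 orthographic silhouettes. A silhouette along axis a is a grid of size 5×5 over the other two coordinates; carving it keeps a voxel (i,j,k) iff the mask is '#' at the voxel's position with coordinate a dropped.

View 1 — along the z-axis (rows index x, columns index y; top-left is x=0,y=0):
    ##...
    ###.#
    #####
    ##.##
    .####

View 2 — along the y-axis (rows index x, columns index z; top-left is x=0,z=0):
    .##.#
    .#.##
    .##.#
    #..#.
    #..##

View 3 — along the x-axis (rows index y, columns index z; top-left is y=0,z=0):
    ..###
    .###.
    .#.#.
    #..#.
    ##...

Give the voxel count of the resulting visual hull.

|visual hull| = 27

full grid |V| = 125
carve view 1 (along z, XY-mask fill 19/25): 95 voxels remain
carve view 2 (along y, XZ-mask fill 14/25): 53 voxels remain
carve view 3 (along x, YZ-mask fill 12/25): 27 voxels remain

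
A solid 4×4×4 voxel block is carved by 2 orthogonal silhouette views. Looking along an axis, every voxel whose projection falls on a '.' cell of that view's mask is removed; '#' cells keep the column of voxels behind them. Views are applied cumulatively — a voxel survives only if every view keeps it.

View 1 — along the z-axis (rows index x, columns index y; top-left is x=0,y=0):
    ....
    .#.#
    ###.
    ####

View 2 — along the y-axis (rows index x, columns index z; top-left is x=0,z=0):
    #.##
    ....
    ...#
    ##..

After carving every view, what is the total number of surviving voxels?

start: 4×4×4 = 64 voxels
after view 1 [z-axis, 9 of 16 cells solid] → remaining = 36
after view 2 [y-axis, 6 of 16 cells solid] → remaining = 11

11 voxels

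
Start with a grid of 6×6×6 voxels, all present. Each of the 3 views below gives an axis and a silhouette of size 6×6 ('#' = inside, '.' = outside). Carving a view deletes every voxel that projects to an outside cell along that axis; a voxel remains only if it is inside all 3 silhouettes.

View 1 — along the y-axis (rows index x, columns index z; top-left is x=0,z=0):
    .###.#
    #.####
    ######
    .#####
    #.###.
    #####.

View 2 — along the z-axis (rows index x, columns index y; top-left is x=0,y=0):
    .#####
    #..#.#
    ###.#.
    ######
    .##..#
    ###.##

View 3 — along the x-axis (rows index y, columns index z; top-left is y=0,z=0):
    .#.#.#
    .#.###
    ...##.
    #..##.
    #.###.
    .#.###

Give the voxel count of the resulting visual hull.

start: 6×6×6 = 216 voxels
step 1: project along y, AND mask (29/36) → |grid| = 174
step 2: project along z, AND mask (26/36) → |grid| = 126
step 3: project along x, AND mask (20/36) → |grid| = 69

voxel count = 69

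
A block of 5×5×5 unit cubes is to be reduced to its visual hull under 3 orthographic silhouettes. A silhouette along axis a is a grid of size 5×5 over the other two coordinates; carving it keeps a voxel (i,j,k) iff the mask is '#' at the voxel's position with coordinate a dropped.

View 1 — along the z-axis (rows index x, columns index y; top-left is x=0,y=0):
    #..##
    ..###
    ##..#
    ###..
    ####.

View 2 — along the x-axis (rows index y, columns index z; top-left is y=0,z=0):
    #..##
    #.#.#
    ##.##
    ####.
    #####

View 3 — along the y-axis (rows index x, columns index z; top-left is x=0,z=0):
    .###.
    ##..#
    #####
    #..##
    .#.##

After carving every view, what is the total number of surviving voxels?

full grid |V| = 125
carve view 1 (along z, XY-mask fill 16/25): 80 voxels remain
carve view 2 (along x, YZ-mask fill 19/25): 60 voxels remain
carve view 3 (along y, XZ-mask fill 17/25): 42 voxels remain

remaining voxels: 42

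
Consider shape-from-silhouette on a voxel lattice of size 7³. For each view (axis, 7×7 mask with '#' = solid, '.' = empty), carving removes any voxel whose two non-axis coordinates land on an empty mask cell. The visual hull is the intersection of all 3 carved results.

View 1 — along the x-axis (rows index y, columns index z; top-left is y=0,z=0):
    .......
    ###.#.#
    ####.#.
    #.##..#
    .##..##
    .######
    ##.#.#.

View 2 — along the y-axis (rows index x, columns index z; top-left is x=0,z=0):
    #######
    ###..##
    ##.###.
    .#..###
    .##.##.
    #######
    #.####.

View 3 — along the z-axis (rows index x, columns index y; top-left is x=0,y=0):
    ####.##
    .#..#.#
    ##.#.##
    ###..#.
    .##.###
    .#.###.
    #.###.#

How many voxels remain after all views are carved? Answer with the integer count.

initial block: 7^3 = 343
step 1: project along x, AND mask (28/49) → |grid| = 196
step 2: project along y, AND mask (37/49) → |grid| = 147
step 3: project along z, AND mask (32/49) → |grid| = 103

voxel count = 103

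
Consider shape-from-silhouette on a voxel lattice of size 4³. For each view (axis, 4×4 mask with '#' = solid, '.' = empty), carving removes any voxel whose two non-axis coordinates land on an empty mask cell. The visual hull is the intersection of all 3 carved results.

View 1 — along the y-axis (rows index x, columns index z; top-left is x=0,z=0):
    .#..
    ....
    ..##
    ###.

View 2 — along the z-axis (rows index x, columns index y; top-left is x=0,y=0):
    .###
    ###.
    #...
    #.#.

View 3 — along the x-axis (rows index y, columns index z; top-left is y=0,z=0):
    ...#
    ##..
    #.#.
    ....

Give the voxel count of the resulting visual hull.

start: 4×4×4 = 64 voxels
V1 y: intersect with XZ mask (6 set) -- 24 left
V2 z: intersect with XY mask (9 set) -- 11 left
V3 x: intersect with YZ mask (5 set) -- 4 left

voxel count = 4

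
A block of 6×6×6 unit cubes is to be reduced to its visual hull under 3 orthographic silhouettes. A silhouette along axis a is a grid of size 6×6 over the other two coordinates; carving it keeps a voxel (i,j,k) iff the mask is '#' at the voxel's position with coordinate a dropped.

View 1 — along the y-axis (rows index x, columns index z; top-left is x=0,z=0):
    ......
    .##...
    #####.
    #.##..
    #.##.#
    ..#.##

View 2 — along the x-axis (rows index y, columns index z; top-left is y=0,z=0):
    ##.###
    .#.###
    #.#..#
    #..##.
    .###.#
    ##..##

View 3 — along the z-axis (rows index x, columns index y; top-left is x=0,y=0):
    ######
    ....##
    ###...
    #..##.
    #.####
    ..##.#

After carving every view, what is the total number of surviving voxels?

initial block: 6^3 = 216
step 1: project along y, AND mask (17/36) → |grid| = 102
step 2: project along x, AND mask (23/36) → |grid| = 60
step 3: project along z, AND mask (22/36) → |grid| = 36

voxel count = 36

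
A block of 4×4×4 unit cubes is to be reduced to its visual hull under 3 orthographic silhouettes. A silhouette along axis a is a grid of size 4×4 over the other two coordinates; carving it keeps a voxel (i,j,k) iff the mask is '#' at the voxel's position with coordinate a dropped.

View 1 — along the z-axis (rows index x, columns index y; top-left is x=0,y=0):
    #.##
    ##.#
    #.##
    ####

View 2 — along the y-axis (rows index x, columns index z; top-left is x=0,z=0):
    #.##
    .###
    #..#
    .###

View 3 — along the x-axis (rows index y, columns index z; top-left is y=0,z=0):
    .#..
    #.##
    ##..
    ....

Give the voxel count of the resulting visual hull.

initial block: 4^3 = 64
[1] z-view keeps 13 columns → grid now 52
[2] y-view keeps 11 columns → grid now 36
[3] x-view keeps 6 columns → grid now 9

9 voxels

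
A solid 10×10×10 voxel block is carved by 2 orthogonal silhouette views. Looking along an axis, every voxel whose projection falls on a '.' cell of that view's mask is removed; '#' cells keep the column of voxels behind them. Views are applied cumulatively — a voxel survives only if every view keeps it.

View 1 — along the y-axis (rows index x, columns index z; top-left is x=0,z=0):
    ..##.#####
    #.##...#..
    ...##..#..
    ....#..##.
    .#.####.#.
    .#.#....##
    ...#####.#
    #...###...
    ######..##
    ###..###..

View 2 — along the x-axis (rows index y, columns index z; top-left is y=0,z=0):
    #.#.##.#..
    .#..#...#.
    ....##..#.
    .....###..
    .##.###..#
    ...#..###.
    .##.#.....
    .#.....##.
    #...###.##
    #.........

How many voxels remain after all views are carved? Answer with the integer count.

190 voxels

initial block: 10^3 = 1000
V1 y: intersect with XZ mask (51 set) -- 510 left
V2 x: intersect with YZ mask (37 set) -- 190 left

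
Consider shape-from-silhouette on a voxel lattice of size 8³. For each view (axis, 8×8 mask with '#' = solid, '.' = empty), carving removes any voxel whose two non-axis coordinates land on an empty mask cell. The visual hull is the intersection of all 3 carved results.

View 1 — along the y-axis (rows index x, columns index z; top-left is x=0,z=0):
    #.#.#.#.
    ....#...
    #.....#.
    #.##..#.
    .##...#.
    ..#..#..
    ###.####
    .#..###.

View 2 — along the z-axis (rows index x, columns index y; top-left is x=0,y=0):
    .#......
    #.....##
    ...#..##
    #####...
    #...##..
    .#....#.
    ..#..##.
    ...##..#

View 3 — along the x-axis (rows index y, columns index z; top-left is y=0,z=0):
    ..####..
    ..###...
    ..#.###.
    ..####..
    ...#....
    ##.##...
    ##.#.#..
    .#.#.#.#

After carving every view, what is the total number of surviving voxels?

initial block: 8^3 = 512
V1 y: intersect with XZ mask (27 set) -- 216 left
V2 z: intersect with XY mask (23 set) -- 79 left
V3 x: intersect with YZ mask (28 set) -- 31 left

voxel count = 31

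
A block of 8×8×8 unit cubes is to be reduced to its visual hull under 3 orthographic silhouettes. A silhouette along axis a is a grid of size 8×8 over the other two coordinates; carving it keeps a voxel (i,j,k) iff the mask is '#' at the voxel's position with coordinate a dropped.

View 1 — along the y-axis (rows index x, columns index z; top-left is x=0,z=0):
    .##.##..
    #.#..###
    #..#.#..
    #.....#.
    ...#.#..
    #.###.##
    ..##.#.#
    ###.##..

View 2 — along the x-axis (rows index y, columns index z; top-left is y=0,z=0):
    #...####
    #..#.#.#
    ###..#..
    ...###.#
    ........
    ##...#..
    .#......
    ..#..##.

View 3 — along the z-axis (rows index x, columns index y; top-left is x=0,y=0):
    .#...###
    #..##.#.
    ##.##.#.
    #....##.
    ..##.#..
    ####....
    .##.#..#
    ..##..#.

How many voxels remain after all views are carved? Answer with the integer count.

full grid |V| = 512
step 1: project along y, AND mask (31/64) → |grid| = 248
step 2: project along x, AND mask (24/64) → |grid| = 101
step 3: project along z, AND mask (30/64) → |grid| = 52

|visual hull| = 52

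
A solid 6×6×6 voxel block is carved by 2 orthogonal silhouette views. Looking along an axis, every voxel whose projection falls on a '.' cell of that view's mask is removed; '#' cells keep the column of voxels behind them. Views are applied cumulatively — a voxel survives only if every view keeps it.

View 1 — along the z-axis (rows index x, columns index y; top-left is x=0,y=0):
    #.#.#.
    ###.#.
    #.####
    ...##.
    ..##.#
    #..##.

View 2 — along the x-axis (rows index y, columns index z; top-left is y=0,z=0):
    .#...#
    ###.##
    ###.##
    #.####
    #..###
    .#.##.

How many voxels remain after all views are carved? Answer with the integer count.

initial block: 6^3 = 216
[1] z-view keeps 20 columns → grid now 120
[2] x-view keeps 24 columns → grid now 79

79 voxels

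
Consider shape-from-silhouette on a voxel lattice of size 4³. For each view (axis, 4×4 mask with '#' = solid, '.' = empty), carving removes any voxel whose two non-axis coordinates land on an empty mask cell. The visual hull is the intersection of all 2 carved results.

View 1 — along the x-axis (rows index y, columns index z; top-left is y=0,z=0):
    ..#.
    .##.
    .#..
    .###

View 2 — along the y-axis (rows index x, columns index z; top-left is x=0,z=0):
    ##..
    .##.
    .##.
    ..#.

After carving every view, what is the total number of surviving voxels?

before carving: 64 voxels (4×4×4)
after view 1 [x-axis, 7 of 16 cells solid] → remaining = 28
after view 2 [y-axis, 7 of 16 cells solid] → remaining = 18

remaining voxels: 18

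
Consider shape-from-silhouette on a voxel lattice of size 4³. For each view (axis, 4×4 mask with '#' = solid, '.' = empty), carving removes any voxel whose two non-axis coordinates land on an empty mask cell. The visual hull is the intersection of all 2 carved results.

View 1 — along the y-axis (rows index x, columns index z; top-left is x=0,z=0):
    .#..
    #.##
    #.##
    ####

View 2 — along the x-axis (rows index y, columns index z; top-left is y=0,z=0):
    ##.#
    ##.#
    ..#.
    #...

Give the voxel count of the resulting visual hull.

voxel count = 22

full grid |V| = 64
[1] y-view keeps 11 columns → grid now 44
[2] x-view keeps 8 columns → grid now 22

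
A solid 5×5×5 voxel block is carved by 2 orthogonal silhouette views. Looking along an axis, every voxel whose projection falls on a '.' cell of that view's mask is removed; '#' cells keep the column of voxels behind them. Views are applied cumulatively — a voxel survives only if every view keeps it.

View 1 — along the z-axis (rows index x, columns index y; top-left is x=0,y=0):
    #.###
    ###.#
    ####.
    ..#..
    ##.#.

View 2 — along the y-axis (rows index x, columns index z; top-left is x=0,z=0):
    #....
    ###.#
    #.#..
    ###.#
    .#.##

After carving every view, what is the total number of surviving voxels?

initial block: 5^3 = 125
after view 1 [z-axis, 16 of 25 cells solid] → remaining = 80
after view 2 [y-axis, 14 of 25 cells solid] → remaining = 41

remaining voxels: 41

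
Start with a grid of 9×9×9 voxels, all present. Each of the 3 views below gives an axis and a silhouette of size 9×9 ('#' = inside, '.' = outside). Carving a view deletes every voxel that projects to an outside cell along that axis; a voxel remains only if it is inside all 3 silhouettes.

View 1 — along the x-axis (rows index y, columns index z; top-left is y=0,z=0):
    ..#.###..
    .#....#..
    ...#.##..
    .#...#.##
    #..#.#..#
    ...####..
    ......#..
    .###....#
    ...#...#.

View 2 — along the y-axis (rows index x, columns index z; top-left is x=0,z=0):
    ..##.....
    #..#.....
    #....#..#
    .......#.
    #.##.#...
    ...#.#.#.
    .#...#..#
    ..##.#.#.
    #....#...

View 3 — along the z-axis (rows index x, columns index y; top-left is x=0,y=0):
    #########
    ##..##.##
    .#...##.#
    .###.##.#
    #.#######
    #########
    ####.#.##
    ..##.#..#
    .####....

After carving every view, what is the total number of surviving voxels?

61 voxels

before carving: 729 voxels (9×9×9)
  1. axis=0 (YZ plane), |mask|=28  ⇒  voxels=252
  2. axis=1 (XZ plane), |mask|=24  ⇒  voxels=80
  3. axis=2 (XY plane), |mask|=57  ⇒  voxels=61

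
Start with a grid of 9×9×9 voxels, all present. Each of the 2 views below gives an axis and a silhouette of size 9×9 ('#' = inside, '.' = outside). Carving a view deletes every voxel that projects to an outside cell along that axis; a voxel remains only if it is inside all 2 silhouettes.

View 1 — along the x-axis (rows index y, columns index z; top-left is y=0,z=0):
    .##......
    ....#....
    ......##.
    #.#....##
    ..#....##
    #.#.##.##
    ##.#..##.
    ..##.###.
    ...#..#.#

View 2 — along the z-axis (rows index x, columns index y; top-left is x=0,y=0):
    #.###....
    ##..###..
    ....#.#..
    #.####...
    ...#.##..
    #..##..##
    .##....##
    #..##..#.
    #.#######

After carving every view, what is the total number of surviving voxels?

before carving: 729 voxels (9×9×9)
[1] x-view keeps 31 columns → grid now 279
[2] z-view keeps 40 columns → grid now 140

voxel count = 140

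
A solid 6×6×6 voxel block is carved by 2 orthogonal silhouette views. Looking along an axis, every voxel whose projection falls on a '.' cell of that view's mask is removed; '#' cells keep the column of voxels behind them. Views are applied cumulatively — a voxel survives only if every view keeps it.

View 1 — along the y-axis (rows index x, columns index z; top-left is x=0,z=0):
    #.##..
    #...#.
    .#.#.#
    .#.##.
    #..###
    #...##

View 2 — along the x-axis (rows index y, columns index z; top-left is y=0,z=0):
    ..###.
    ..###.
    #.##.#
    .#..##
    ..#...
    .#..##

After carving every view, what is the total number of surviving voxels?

before carving: 216 voxels (6×6×6)
after view 1 [y-axis, 18 of 36 cells solid] → remaining = 108
after view 2 [x-axis, 17 of 36 cells solid] → remaining = 49

voxel count = 49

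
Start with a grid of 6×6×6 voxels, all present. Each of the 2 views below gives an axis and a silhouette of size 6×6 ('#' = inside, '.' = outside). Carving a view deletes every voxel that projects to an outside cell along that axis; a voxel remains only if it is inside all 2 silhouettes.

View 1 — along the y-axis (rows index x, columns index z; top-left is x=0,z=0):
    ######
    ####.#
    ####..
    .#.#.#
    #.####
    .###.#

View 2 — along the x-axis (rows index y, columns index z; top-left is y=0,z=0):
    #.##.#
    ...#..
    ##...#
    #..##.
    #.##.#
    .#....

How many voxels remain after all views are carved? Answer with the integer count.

start: 6×6×6 = 216 voxels
step 1: project along y, AND mask (27/36) → |grid| = 162
step 2: project along x, AND mask (16/36) → |grid| = 77

remaining voxels: 77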